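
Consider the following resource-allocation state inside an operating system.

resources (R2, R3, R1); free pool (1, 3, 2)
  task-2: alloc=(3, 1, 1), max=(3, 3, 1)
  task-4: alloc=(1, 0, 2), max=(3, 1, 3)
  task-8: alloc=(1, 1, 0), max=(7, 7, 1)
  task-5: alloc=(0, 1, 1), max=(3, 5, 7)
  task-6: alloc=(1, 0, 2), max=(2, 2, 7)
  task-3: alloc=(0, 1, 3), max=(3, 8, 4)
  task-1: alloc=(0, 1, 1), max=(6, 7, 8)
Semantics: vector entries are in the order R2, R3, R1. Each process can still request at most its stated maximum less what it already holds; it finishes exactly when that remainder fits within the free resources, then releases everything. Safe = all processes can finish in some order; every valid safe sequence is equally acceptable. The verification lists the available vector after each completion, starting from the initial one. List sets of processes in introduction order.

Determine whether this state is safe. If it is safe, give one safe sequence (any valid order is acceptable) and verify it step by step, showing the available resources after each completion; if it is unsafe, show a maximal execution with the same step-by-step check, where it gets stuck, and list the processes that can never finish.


UNSAFE.
Key observation: the pool after task-2, task-4, task-6, task-5 is (6, 5, 8); every surviving request exceeds it in R3, so progress ends there.
The run task-2, task-4, task-6, task-5 cannot be extended any further. Check, step by step:
  pool = (1, 3, 2)
  run task-2 (needs (0, 2, 0), free (1, 3, 2)); after release of (3, 1, 1) the pool is (4, 4, 3)
  run task-4 (needs (2, 1, 1), free (4, 4, 3)); after release of (1, 0, 2) the pool is (5, 4, 5)
  run task-6 (needs (1, 2, 5), free (5, 4, 5)); after release of (1, 0, 2) the pool is (6, 4, 7)
  run task-5 (needs (3, 4, 6), free (6, 4, 7)); after release of (0, 1, 1) the pool is (6, 5, 8)
  task-8 cannot run: need (6, 6, 1) vs free (6, 5, 8) (insufficient R3)
  task-3 cannot run: need (3, 7, 1) vs free (6, 5, 8) (insufficient R3)
  task-1 cannot run: need (6, 6, 7) vs free (6, 5, 8) (insufficient R3)
Permanently blocked: task-8, task-3 and task-1.


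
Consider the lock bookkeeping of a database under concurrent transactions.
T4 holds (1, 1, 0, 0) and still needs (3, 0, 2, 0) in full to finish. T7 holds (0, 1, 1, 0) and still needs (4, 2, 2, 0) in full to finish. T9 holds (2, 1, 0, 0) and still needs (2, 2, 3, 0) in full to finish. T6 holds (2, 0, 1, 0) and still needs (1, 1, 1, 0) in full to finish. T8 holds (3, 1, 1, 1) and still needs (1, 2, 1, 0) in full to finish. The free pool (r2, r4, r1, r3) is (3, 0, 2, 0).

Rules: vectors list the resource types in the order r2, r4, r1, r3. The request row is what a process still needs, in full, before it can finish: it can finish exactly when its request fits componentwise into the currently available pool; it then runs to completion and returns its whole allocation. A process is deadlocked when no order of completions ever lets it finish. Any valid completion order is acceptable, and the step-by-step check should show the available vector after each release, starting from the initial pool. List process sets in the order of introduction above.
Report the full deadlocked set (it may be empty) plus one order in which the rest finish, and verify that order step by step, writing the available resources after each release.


Deadlocked set: T7, T9 and T8.
Key observation: once T4, T6 finish, the pool peaks at (6, 1, 3, 0) — and every remaining process still needs more r4 than that.
The rest can finish in the order T4, T6. Walking it through:
  pool = (3, 0, 2, 0)
  T4: need (3, 0, 2, 0) fits (3, 0, 2, 0); releases (1, 1, 0, 0), pool now (4, 1, 2, 0)
  T6: need (1, 1, 1, 0) fits (4, 1, 2, 0); releases (2, 0, 1, 0), pool now (6, 1, 3, 0)
The blocked processes can never fit:
  T7 cannot run: need (4, 2, 2, 0) vs free (6, 1, 3, 0) (insufficient r4)
  T9 cannot run: need (2, 2, 3, 0) vs free (6, 1, 3, 0) (insufficient r4)
  T8 cannot run: need (1, 2, 1, 0) vs free (6, 1, 3, 0) (insufficient r4)


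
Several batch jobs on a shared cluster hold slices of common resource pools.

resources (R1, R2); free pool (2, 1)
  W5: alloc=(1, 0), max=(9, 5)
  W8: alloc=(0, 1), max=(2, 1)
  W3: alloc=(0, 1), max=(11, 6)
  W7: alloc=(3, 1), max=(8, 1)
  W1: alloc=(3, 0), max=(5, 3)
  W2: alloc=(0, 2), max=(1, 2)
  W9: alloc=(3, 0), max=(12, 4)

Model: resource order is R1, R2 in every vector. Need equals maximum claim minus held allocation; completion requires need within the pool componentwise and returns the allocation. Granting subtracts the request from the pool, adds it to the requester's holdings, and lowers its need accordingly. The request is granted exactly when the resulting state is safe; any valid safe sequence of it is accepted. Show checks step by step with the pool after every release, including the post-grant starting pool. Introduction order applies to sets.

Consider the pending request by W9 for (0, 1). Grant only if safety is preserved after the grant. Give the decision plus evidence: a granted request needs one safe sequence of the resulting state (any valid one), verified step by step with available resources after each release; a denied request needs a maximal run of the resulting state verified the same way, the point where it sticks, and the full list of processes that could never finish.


DENY — the pretend-granted state is unsafe.
Key observation: after W8, W2, W1, W7 the pool peaks at (8, 4), and each blocked process is short somewhere: W5 on R2; W3 on R1, R2; W9 on R1.
After a pretend grant, a maximal execution: W8, W2, W1, W7 — then nothing else fits. Walking it through:
  pool = (2, 0)
  W8 needs (2, 0) <= (2, 0) -> finishes; pool += (0, 1) = (2, 1)
  W2 needs (1, 0) <= (2, 1) -> finishes; pool += (0, 2) = (2, 3)
  W1 needs (2, 3) <= (2, 3) -> finishes; pool += (3, 0) = (5, 3)
  W7 needs (5, 0) <= (5, 3) -> finishes; pool += (3, 1) = (8, 4)
  W5 still needs (8, 5) but only (8, 4) is free — short on R2
  W3 still needs (11, 5) but only (8, 4) is free — short on R1 and R2
  W9 still needs (9, 3) but only (8, 4) is free — short on R1
Processes that could never finish after the grant: W5, W3 and W9.


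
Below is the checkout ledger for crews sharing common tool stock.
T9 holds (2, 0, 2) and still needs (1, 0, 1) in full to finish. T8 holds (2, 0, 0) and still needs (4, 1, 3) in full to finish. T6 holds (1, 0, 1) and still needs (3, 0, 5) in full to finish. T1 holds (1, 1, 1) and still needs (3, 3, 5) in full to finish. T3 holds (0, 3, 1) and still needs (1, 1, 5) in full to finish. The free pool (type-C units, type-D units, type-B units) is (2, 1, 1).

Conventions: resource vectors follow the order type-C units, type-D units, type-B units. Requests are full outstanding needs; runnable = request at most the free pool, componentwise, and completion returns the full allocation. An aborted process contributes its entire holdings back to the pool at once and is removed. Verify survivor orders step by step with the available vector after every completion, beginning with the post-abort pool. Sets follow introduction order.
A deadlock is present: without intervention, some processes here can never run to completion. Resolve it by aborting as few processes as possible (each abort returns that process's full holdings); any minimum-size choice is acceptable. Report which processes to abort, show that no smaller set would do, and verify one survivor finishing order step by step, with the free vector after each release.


The answer: abort T1 and T3.
Key observation: the deadlocked T6 becomes finishable only because T1 and T3 released (1, 4, 2); it completes at step 2 below.
Minimality, checking each single-abort alternative: T9 alone leaves T6 blocked (short on type-B units); T8 alone leaves T6 blocked (short on type-B units); T6 alone leaves T1 blocked (short on type-D units and type-B units); T1 alone leaves T6 blocked (short on type-B units); T3 alone leaves T6 blocked (short on type-B units).
One survivor order: T9, T6, T8. Step-by-step check (post-abort pool first):
  pool = (3, 5, 3)
  T9 needs (1, 0, 1) <= (3, 5, 3) -> finishes; pool += (2, 0, 2) = (5, 5, 5)
  T6 needs (3, 0, 5) <= (5, 5, 5) -> finishes; pool += (1, 0, 1) = (6, 5, 6)
  T8 needs (4, 1, 3) <= (6, 5, 6) -> finishes; pool += (2, 0, 0) = (8, 5, 6)


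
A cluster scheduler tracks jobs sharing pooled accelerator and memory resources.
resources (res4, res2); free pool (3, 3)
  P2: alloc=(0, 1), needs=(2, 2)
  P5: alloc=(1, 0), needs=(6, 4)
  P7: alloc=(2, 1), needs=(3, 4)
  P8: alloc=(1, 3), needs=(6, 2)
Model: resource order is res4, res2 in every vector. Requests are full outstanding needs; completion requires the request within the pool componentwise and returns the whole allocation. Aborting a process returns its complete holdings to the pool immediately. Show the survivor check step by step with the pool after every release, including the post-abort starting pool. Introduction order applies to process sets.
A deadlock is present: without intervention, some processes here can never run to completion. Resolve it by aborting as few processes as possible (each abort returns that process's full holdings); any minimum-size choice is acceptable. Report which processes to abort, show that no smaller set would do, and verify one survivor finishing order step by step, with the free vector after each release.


Minimum abort set: P5.
Key observation: no ordering could ever have run P8 before the abort of P5; with (1, 0) back in the pool it fits at step 3.
Minimality: the empty abort set fails — the state is deadlocked as it stands.
The survivors complete as P2, P7, P8. Verifying each step (starting from the post-abort pool):
  pool = (4, 3)
  P2 needs (2, 2) <= (4, 3) -> finishes; pool += (0, 1) = (4, 4)
  P7 needs (3, 4) <= (4, 4) -> finishes; pool += (2, 1) = (6, 5)
  P8 needs (6, 2) <= (6, 5) -> finishes; pool += (1, 3) = (7, 8)


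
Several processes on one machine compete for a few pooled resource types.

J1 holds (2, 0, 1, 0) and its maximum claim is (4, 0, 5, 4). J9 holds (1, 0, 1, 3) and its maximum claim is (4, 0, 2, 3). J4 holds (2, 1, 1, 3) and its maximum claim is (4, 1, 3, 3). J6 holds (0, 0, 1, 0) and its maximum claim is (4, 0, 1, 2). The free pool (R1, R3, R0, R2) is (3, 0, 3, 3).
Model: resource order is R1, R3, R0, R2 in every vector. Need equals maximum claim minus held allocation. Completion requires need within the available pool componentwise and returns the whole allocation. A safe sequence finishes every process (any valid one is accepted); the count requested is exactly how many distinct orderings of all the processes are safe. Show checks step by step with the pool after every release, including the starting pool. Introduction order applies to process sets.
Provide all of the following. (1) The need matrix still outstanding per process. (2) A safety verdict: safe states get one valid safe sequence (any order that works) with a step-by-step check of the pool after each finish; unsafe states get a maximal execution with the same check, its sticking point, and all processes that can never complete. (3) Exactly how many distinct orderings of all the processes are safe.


(1) Need matrix, components ordered R1, R3, R0, R2:
  J1: (2, 0, 4, 4)
  J9: (3, 0, 1, 0)
  J4: (2, 0, 2, 0)
  J6: (4, 0, 0, 2)
(2) SAFE. One safe sequence: J4, J1, J9, J6.
Key observation: the order's first zero-slack moment is J1 ((2, 0, 4, 4) needed, (5, 1, 4, 6) free — a requested resource with nothing to spare).
Verifying each step:
  pool = (3, 0, 3, 3)
  run J4 (needs (2, 0, 2, 0), free (3, 0, 3, 3)); after release of (2, 1, 1, 3) the pool is (5, 1, 4, 6)
  run J1 (needs (2, 0, 4, 4), free (5, 1, 4, 6)); after release of (2, 0, 1, 0) the pool is (7, 1, 5, 6)
  run J9 (needs (3, 0, 1, 0), free (7, 1, 5, 6)); after release of (1, 0, 1, 3) the pool is (8, 1, 6, 9)
  run J6 (needs (4, 0, 0, 2), free (8, 1, 6, 9)); after release of (0, 0, 1, 0) the pool is (8, 1, 7, 9)
(3) The exact count: 12 of the possible complete orderings are safe sequences.


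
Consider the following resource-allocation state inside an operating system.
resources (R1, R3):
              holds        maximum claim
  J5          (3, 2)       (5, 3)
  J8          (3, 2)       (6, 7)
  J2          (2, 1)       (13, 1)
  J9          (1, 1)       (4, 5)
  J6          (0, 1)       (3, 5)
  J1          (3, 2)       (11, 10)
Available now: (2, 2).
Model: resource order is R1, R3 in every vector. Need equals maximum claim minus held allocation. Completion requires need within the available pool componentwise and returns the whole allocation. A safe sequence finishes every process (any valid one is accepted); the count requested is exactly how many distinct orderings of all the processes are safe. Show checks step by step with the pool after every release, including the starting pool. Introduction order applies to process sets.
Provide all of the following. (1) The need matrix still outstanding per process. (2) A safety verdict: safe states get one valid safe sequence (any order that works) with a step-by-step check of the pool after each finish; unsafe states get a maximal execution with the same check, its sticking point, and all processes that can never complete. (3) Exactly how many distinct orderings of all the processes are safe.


(1) Outstanding need per process (order R1, R3):
  J5: (2, 1)
  J8: (3, 5)
  J2: (11, 0)
  J9: (3, 4)
  J6: (3, 4)
  J1: (8, 8)
(2) SAFE, for example via the order J5, J9, J6, J8, J1, J2.
Key observation: the order's first zero-slack moment is J5 ((2, 1) needed, (2, 2) free — a requested resource with nothing to spare).
Step-by-step check:
  pool = (2, 2)
  J5: need (2, 1) fits (2, 2); releases (3, 2), pool now (5, 4)
  J9: need (3, 4) fits (5, 4); releases (1, 1), pool now (6, 5)
  J6: need (3, 4) fits (6, 5); releases (0, 1), pool now (6, 6)
  J8: need (3, 5) fits (6, 6); releases (3, 2), pool now (9, 8)
  J1: need (8, 8) fits (9, 8); releases (3, 2), pool now (12, 10)
  J2: need (11, 0) fits (12, 10); releases (2, 1), pool now (14, 11)
(3) Precisely 4 of the possible complete orderings are safe sequences.


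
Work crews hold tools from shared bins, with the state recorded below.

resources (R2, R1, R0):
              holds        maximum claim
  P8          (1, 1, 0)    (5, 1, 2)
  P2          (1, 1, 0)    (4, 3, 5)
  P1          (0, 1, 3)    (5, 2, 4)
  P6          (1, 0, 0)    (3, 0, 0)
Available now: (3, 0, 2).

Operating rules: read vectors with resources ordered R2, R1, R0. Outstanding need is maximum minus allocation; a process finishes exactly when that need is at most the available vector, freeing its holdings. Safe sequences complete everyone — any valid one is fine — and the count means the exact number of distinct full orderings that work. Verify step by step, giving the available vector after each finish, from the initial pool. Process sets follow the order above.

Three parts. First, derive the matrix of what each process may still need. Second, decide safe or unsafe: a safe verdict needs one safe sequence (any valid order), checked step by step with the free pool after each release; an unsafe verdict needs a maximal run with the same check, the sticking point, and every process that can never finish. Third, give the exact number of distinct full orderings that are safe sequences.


(1) Need matrix, components ordered R2, R1, R0:
  P8: (4, 0, 2)
  P2: (3, 2, 5)
  P1: (5, 1, 1)
  P6: (2, 0, 0)
(2) SAFE. One safe sequence: P6, P8, P1, P2.
Key observation: the order's first zero-slack moment is P8 ((4, 0, 2) needed, (4, 0, 2) free — a requested resource with nothing to spare).
Verifying each step:
  pool = (3, 0, 2)
  run P6 (needs (2, 0, 0), free (3, 0, 2)); after release of (1, 0, 0) the pool is (4, 0, 2)
  run P8 (needs (4, 0, 2), free (4, 0, 2)); after release of (1, 1, 0) the pool is (5, 1, 2)
  run P1 (needs (5, 1, 1), free (5, 1, 2)); after release of (0, 1, 3) the pool is (5, 2, 5)
  run P2 (needs (3, 2, 5), free (5, 2, 5)); after release of (1, 1, 0) the pool is (6, 3, 5)
(3) Precisely 1 of the possible complete orderings is a safe sequence.


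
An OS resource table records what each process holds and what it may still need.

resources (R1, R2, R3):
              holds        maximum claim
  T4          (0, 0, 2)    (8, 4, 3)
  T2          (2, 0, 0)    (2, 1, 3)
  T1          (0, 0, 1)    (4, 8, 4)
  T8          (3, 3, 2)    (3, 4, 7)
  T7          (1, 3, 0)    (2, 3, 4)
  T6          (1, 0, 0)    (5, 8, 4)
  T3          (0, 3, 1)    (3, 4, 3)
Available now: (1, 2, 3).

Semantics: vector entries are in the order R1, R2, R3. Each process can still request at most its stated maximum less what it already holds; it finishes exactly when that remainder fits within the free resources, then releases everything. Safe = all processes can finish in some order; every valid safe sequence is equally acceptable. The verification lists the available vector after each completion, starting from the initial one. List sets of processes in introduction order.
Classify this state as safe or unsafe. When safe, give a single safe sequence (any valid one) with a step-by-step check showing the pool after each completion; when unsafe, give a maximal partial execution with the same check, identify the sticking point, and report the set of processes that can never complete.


SAFE, for example via the order T2, T3, T7, T1, T6, T8, T4.
Key observation: T2 is the earliest step where a requested resource binds exactly: need (0, 1, 3), pool (1, 2, 3) at its turn.
Check, step by step:
  pool = (1, 2, 3)
  run T2 (needs (0, 1, 3), free (1, 2, 3)); after release of (2, 0, 0) the pool is (3, 2, 3)
  run T3 (needs (3, 1, 2), free (3, 2, 3)); after release of (0, 3, 1) the pool is (3, 5, 4)
  run T7 (needs (1, 0, 4), free (3, 5, 4)); after release of (1, 3, 0) the pool is (4, 8, 4)
  run T1 (needs (4, 8, 3), free (4, 8, 4)); after release of (0, 0, 1) the pool is (4, 8, 5)
  run T6 (needs (4, 8, 4), free (4, 8, 5)); after release of (1, 0, 0) the pool is (5, 8, 5)
  run T8 (needs (0, 1, 5), free (5, 8, 5)); after release of (3, 3, 2) the pool is (8, 11, 7)
  run T4 (needs (8, 4, 1), free (8, 11, 7)); after release of (0, 0, 2) the pool is (8, 11, 9)


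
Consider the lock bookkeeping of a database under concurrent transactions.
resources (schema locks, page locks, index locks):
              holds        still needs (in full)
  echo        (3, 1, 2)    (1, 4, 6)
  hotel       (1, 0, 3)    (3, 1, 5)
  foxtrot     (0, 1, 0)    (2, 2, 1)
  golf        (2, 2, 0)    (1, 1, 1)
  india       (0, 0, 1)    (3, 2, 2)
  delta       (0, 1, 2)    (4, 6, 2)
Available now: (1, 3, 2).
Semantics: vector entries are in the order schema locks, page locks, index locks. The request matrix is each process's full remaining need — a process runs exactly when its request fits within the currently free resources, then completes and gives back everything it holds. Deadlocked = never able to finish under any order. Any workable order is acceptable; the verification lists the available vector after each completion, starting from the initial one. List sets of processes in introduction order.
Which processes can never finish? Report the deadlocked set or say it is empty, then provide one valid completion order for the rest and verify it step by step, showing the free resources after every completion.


Deadlocked set: echo, hotel and delta.
Key observation: after golf, india, foxtrot the pool peaks at (3, 6, 3), and each blocked process is short somewhere: echo on index locks; hotel on index locks; delta on schema locks.
A valid finishing order for the others: golf, india, foxtrot. Verifying each step:
  pool = (1, 3, 2)
  golf: need (1, 1, 1) fits (1, 3, 2); releases (2, 2, 0), pool now (3, 5, 2)
  india: need (3, 2, 2) fits (3, 5, 2); releases (0, 0, 1), pool now (3, 5, 3)
  foxtrot: need (2, 2, 1) fits (3, 5, 3); releases (0, 1, 0), pool now (3, 6, 3)
None of the blocked processes ever fits:
  echo cannot run: need (1, 4, 6) vs free (3, 6, 3) (insufficient index locks)
  hotel cannot run: need (3, 1, 5) vs free (3, 6, 3) (insufficient index locks)
  delta cannot run: need (4, 6, 2) vs free (3, 6, 3) (insufficient schema locks)


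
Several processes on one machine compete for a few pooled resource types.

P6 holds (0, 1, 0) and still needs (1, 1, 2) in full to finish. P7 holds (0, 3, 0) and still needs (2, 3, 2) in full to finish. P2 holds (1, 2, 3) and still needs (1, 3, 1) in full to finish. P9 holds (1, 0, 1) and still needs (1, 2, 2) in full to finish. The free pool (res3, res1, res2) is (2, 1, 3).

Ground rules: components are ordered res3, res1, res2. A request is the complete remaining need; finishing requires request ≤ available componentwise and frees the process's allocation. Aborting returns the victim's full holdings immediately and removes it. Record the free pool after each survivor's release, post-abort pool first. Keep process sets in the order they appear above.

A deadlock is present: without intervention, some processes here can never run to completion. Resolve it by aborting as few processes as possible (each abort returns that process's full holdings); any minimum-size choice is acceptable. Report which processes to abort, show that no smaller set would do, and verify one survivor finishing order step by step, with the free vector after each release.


Abort P2.
Key observation: P7 could never have finished before the abort; with (1, 2, 3) returned by P2, it fits at step 1.
Minimality: the empty abort set fails — the state is deadlocked as it stands.
Survivors finish in the order: P7, P9, P6. Check, step by step (pool after the aborts first):
  pool = (3, 3, 6)
  P7 needs (2, 3, 2) <= (3, 3, 6) -> finishes; pool += (0, 3, 0) = (3, 6, 6)
  P9 needs (1, 2, 2) <= (3, 6, 6) -> finishes; pool += (1, 0, 1) = (4, 6, 7)
  P6 needs (1, 1, 2) <= (4, 6, 7) -> finishes; pool += (0, 1, 0) = (4, 7, 7)


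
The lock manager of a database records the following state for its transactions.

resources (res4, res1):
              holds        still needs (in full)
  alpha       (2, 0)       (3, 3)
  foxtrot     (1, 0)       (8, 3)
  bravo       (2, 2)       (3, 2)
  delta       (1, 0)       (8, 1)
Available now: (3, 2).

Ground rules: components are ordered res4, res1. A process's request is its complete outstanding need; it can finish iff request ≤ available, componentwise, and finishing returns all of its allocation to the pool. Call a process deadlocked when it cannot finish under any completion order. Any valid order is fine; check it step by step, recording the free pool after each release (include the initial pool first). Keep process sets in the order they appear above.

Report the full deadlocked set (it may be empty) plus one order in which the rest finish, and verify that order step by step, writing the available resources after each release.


Deadlocked set: foxtrot and delta.
Key observation: res4 is the bottleneck — with bravo, alpha done the pool holds (7, 4), short of every remaining need.
The rest can finish in the order bravo, alpha. Check, step by step:
  pool = (3, 2)
  run bravo (needs (3, 2), free (3, 2)); after release of (2, 2) the pool is (5, 4)
  run alpha (needs (3, 3), free (5, 4)); after release of (2, 0) the pool is (7, 4)
None of the blocked processes ever fits:
  foxtrot still needs (8, 3) but only (7, 4) is free — short on res4
  delta still needs (8, 1) but only (7, 4) is free — short on res4


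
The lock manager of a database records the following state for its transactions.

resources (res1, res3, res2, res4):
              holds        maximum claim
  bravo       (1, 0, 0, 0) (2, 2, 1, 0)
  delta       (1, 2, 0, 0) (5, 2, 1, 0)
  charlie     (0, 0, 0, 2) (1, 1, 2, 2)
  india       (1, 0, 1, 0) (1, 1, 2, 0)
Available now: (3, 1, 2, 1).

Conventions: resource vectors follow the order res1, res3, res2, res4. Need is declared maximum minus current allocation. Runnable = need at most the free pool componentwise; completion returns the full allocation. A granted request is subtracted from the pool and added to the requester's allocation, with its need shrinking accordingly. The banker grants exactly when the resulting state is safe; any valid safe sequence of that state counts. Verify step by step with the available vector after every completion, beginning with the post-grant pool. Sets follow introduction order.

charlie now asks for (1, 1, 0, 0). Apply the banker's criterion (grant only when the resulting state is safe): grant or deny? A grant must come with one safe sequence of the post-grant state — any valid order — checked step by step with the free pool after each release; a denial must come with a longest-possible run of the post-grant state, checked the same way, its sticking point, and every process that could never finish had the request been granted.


GRANT — the state after the grant stays safe, e.g. via charlie, india, delta, bravo.
Key observation: with (2, 0, 2, 1) left after the transfer, charlie can run at once — the state stays safe.
Step-by-step check of the post-grant state:
  pool = (2, 0, 2, 1)
  charlie needs (0, 0, 2, 0) <= (2, 0, 2, 1) -> finishes; pool += (1, 1, 0, 2) = (3, 1, 2, 3)
  india needs (0, 1, 1, 0) <= (3, 1, 2, 3) -> finishes; pool += (1, 0, 1, 0) = (4, 1, 3, 3)
  delta needs (4, 0, 1, 0) <= (4, 1, 3, 3) -> finishes; pool += (1, 2, 0, 0) = (5, 3, 3, 3)
  bravo needs (1, 2, 1, 0) <= (5, 3, 3, 3) -> finishes; pool += (1, 0, 0, 0) = (6, 3, 3, 3)


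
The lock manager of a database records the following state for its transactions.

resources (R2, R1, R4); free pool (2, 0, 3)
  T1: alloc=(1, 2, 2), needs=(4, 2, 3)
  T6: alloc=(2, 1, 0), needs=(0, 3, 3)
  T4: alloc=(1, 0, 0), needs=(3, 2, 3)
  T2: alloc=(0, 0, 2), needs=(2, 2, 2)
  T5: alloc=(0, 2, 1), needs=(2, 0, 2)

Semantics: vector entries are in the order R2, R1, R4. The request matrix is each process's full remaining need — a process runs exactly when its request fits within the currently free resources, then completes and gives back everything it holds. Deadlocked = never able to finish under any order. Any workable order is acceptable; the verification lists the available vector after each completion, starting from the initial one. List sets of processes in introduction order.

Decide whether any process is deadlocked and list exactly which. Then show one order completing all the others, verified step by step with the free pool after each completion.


Deadlocked: T1, T6 and T4.
Key observation: after T5, T2 the pool peaks at (2, 2, 6), and each blocked process is short somewhere: T1 on R2; T6 on R1; T4 on R2.
A valid finishing order for the others: T5, T2. Walking it through:
  pool = (2, 0, 3)
  T5: need (2, 0, 2) fits (2, 0, 3); releases (0, 2, 1), pool now (2, 2, 4)
  T2: need (2, 2, 2) fits (2, 2, 4); releases (0, 0, 2), pool now (2, 2, 6)
The stuck group stays short no matter what:
  blocked: T1 wants (4, 2, 3), pool (2, 2, 6) — not enough R2
  blocked: T6 wants (0, 3, 3), pool (2, 2, 6) — not enough R1
  blocked: T4 wants (3, 2, 3), pool (2, 2, 6) — not enough R2


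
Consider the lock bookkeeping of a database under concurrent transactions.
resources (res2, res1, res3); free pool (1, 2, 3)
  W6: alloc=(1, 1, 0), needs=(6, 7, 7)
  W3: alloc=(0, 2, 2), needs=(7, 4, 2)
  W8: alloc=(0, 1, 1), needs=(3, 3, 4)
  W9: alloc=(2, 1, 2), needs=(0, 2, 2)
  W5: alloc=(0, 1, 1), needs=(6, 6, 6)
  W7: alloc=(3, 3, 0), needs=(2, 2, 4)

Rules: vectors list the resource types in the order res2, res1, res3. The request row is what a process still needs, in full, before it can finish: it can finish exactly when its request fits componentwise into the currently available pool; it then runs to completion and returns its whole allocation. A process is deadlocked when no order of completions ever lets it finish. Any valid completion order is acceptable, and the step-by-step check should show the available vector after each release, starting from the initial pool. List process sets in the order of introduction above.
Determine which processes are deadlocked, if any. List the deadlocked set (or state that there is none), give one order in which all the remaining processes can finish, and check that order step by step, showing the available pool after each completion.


The deadlocked set is empty.
Key observation: the pool covers W9 at once, and every later process fits after earlier releases.
One completion order for the rest: W9, W7, W8, W5, W6, W3. Walking it through:
  pool = (1, 2, 3)
  run W9 (needs (0, 2, 2), free (1, 2, 3)); after release of (2, 1, 2) the pool is (3, 3, 5)
  run W7 (needs (2, 2, 4), free (3, 3, 5)); after release of (3, 3, 0) the pool is (6, 6, 5)
  run W8 (needs (3, 3, 4), free (6, 6, 5)); after release of (0, 1, 1) the pool is (6, 7, 6)
  run W5 (needs (6, 6, 6), free (6, 7, 6)); after release of (0, 1, 1) the pool is (6, 8, 7)
  run W6 (needs (6, 7, 7), free (6, 8, 7)); after release of (1, 1, 0) the pool is (7, 9, 7)
  run W3 (needs (7, 4, 2), free (7, 9, 7)); after release of (0, 2, 2) the pool is (7, 11, 9)


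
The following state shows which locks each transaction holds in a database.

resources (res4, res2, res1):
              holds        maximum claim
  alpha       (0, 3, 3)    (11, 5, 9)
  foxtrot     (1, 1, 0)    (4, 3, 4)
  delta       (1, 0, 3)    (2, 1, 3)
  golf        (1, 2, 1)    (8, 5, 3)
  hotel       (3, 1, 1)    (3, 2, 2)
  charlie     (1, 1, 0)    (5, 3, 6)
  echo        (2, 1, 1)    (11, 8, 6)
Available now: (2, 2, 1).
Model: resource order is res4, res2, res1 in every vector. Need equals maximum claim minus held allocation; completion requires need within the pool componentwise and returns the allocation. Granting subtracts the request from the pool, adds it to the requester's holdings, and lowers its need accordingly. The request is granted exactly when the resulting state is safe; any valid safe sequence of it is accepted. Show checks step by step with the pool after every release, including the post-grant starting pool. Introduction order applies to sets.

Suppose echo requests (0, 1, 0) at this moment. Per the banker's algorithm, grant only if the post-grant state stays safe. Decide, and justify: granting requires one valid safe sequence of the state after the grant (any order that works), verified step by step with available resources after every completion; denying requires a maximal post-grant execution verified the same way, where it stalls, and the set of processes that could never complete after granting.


GRANT: granting preserves safety; a valid post-grant sequence is hotel, delta, foxtrot, golf, charlie, echo, alpha.
Key observation: after the grant the pool drops to (2, 1, 1), which still lets hotel finish first and unwind the rest.
Verifying the post-grant state step by step:
  pool = (2, 1, 1)
  run hotel (needs (0, 1, 1), free (2, 1, 1)); after release of (3, 1, 1) the pool is (5, 2, 2)
  run delta (needs (1, 1, 0), free (5, 2, 2)); after release of (1, 0, 3) the pool is (6, 2, 5)
  run foxtrot (needs (3, 2, 4), free (6, 2, 5)); after release of (1, 1, 0) the pool is (7, 3, 5)
  run golf (needs (7, 3, 2), free (7, 3, 5)); after release of (1, 2, 1) the pool is (8, 5, 6)
  run charlie (needs (4, 2, 6), free (8, 5, 6)); after release of (1, 1, 0) the pool is (9, 6, 6)
  run echo (needs (9, 6, 5), free (9, 6, 6)); after release of (2, 2, 1) the pool is (11, 8, 7)
  run alpha (needs (11, 2, 6), free (11, 8, 7)); after release of (0, 3, 3) the pool is (11, 11, 10)


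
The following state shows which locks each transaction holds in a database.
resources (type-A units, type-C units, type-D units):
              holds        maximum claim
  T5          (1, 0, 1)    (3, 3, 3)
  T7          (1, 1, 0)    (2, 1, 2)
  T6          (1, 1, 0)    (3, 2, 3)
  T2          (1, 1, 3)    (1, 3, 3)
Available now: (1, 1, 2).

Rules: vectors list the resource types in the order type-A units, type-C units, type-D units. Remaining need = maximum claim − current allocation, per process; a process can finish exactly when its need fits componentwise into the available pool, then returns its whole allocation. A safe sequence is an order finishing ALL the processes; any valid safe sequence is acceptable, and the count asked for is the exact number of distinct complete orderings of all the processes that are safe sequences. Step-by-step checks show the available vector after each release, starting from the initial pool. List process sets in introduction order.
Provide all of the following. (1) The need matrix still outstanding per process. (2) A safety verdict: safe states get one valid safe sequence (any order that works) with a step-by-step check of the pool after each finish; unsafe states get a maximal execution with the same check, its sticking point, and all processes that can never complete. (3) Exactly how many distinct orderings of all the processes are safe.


(1) Need matrix, components ordered type-A units, type-C units, type-D units:
  T5: (2, 3, 2)
  T7: (1, 0, 2)
  T6: (2, 1, 3)
  T2: (0, 2, 0)
(2) SAFE — a valid safe sequence is T7, T2, T5, T6.
Key observation: the order's first zero-slack moment is T7 ((1, 0, 2) needed, (1, 1, 2) free — a requested resource with nothing to spare).
Walking it through:
  pool = (1, 1, 2)
  T7 needs (1, 0, 2) <= (1, 1, 2) -> finishes; pool += (1, 1, 0) = (2, 2, 2)
  T2 needs (0, 2, 0) <= (2, 2, 2) -> finishes; pool += (1, 1, 3) = (3, 3, 5)
  T5 needs (2, 3, 2) <= (3, 3, 5) -> finishes; pool += (1, 0, 1) = (4, 3, 6)
  T6 needs (2, 1, 3) <= (4, 3, 6) -> finishes; pool += (1, 1, 0) = (5, 4, 6)
(3) Precisely 2 of the possible complete orderings are safe sequences.


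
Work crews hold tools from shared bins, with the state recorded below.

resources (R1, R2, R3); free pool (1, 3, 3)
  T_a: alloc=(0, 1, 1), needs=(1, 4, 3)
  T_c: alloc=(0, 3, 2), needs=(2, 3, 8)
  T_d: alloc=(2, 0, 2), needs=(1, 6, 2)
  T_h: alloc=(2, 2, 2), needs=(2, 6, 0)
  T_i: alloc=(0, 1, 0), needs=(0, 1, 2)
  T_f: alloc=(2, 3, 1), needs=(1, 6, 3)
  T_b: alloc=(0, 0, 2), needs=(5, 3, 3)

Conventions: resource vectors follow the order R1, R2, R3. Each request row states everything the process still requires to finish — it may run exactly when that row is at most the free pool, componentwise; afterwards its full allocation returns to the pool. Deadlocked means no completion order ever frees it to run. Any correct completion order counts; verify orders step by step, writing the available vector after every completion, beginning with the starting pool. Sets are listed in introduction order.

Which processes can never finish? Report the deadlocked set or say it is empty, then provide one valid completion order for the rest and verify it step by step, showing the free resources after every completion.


The deadlocked set is T_c, T_d, T_h, T_f and T_b.
Key observation: after T_i, T_a the pool peaks at (1, 5, 4), and each blocked process is short somewhere: T_c on R1, R3; T_d on R2; T_h on R1, R2; T_f on R2; T_b on R1.
One completion order for the rest: T_i, T_a. Walking it through:
  pool = (1, 3, 3)
  T_i needs (0, 1, 2) <= (1, 3, 3) -> finishes; pool += (0, 1, 0) = (1, 4, 3)
  T_a needs (1, 4, 3) <= (1, 4, 3) -> finishes; pool += (0, 1, 1) = (1, 5, 4)
None of the blocked processes ever fits:
  blocked: T_c wants (2, 3, 8), pool (1, 5, 4) — not enough R1 and R3
  blocked: T_d wants (1, 6, 2), pool (1, 5, 4) — not enough R2
  blocked: T_h wants (2, 6, 0), pool (1, 5, 4) — not enough R1 and R2
  blocked: T_f wants (1, 6, 3), pool (1, 5, 4) — not enough R2
  blocked: T_b wants (5, 3, 3), pool (1, 5, 4) — not enough R1


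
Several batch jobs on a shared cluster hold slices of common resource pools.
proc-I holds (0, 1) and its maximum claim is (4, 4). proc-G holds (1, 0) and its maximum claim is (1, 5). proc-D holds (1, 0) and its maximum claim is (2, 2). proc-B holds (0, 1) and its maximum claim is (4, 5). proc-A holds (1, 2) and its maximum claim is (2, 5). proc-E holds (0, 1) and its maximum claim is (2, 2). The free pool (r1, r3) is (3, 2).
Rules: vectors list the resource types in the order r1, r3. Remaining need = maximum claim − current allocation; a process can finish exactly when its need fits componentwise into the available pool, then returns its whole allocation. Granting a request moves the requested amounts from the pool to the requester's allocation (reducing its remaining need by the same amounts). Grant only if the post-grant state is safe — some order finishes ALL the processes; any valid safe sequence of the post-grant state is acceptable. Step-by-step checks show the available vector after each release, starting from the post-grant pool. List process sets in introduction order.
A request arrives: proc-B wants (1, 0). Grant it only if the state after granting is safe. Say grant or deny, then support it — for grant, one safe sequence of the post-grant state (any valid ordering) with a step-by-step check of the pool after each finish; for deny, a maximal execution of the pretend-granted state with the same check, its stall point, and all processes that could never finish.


GRANT: granting preserves safety; a valid post-grant sequence is proc-E, proc-A, proc-G, proc-I, proc-D, proc-B.
Key observation: after the grant the pool drops to (2, 2), which still lets proc-E finish first and unwind the rest.
Verifying the post-grant state step by step:
  pool = (2, 2)
  proc-E needs (2, 1) <= (2, 2) -> finishes; pool += (0, 1) = (2, 3)
  proc-A needs (1, 3) <= (2, 3) -> finishes; pool += (1, 2) = (3, 5)
  proc-G needs (0, 5) <= (3, 5) -> finishes; pool += (1, 0) = (4, 5)
  proc-I needs (4, 3) <= (4, 5) -> finishes; pool += (0, 1) = (4, 6)
  proc-D needs (1, 2) <= (4, 6) -> finishes; pool += (1, 0) = (5, 6)
  proc-B needs (3, 4) <= (5, 6) -> finishes; pool += (1, 1) = (6, 7)


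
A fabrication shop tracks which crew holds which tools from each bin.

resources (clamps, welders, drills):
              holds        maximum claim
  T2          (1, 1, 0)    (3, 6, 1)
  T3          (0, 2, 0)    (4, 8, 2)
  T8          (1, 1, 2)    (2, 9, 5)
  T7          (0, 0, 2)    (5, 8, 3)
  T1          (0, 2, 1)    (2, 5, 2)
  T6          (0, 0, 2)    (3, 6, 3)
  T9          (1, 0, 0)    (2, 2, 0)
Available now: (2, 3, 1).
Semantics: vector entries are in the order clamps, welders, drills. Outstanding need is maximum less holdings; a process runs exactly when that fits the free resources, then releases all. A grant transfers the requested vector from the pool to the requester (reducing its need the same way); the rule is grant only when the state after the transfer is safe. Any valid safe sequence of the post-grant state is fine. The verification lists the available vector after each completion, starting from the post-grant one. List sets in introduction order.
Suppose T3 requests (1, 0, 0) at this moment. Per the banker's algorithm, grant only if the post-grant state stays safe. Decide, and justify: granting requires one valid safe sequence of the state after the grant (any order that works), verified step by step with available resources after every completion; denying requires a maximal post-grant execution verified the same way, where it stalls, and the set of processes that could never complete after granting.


GRANT: granting preserves safety; a valid post-grant sequence is T9, T1, T2, T6, T3, T8, T7.
Key observation: (1, 3, 1) free after granting still covers T9 first, and each release covers the next.
Step-by-step check of the post-grant state:
  pool = (1, 3, 1)
  run T9 (needs (1, 2, 0), free (1, 3, 1)); after release of (1, 0, 0) the pool is (2, 3, 1)
  run T1 (needs (2, 3, 1), free (2, 3, 1)); after release of (0, 2, 1) the pool is (2, 5, 2)
  run T2 (needs (2, 5, 1), free (2, 5, 2)); after release of (1, 1, 0) the pool is (3, 6, 2)
  run T6 (needs (3, 6, 1), free (3, 6, 2)); after release of (0, 0, 2) the pool is (3, 6, 4)
  run T3 (needs (3, 6, 2), free (3, 6, 4)); after release of (1, 2, 0) the pool is (4, 8, 4)
  run T8 (needs (1, 8, 3), free (4, 8, 4)); after release of (1, 1, 2) the pool is (5, 9, 6)
  run T7 (needs (5, 8, 1), free (5, 9, 6)); after release of (0, 0, 2) the pool is (5, 9, 8)


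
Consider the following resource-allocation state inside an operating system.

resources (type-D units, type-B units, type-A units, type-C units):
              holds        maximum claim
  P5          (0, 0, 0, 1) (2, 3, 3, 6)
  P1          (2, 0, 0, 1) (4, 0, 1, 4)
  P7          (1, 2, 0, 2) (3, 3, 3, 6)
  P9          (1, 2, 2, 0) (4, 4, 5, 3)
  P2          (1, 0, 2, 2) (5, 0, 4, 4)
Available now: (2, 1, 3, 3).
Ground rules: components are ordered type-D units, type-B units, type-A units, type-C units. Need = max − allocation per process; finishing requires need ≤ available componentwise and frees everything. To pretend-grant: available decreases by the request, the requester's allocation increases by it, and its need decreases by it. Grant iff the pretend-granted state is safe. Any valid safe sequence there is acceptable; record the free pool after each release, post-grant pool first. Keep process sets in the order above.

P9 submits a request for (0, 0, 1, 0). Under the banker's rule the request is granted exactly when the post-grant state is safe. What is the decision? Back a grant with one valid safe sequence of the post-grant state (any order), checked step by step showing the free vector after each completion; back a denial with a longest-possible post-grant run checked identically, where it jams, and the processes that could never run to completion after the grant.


GRANT: granting preserves safety; a valid post-grant sequence is P1, P2, P7, P5, P9.
Key observation: post-grant, (2, 1, 2, 3) remains, and an order beginning with P1 completes everyone.
Step-by-step check of the post-grant state:
  pool = (2, 1, 2, 3)
  P1 needs (2, 0, 1, 3) <= (2, 1, 2, 3) -> finishes; pool += (2, 0, 0, 1) = (4, 1, 2, 4)
  P2 needs (4, 0, 2, 2) <= (4, 1, 2, 4) -> finishes; pool += (1, 0, 2, 2) = (5, 1, 4, 6)
  P7 needs (2, 1, 3, 4) <= (5, 1, 4, 6) -> finishes; pool += (1, 2, 0, 2) = (6, 3, 4, 8)
  P5 needs (2, 3, 3, 5) <= (6, 3, 4, 8) -> finishes; pool += (0, 0, 0, 1) = (6, 3, 4, 9)
  P9 needs (3, 2, 2, 3) <= (6, 3, 4, 9) -> finishes; pool += (1, 2, 3, 0) = (7, 5, 7, 9)
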